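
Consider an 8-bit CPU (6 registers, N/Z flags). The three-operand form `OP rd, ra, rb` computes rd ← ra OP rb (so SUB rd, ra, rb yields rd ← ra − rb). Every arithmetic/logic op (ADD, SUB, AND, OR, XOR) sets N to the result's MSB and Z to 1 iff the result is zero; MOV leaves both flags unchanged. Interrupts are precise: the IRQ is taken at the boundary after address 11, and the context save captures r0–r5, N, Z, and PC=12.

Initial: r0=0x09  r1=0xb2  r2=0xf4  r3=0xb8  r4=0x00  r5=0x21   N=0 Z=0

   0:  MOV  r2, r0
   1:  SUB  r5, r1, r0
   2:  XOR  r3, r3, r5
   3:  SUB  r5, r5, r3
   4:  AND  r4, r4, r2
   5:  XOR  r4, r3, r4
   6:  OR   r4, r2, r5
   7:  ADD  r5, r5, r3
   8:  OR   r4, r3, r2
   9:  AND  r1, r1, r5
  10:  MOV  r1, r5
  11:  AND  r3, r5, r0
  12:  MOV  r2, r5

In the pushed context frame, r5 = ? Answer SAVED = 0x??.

SAVED = 0xa9

after  0: r0=0x09 r1=0xb2 r2=0x09 r3=0xb8 r4=0x00 r5=0x21  N=0 Z=0
after  1: r0=0x09 r1=0xb2 r2=0x09 r3=0xb8 r4=0x00 r5=0xa9  N=1 Z=0
after  2: r0=0x09 r1=0xb2 r2=0x09 r3=0x11 r4=0x00 r5=0xa9  N=0 Z=0
after  3: r0=0x09 r1=0xb2 r2=0x09 r3=0x11 r4=0x00 r5=0x98  N=1 Z=0
after  4: r0=0x09 r1=0xb2 r2=0x09 r3=0x11 r4=0x00 r5=0x98  N=0 Z=1
after  5: r0=0x09 r1=0xb2 r2=0x09 r3=0x11 r4=0x11 r5=0x98  N=0 Z=0
after  6: r0=0x09 r1=0xb2 r2=0x09 r3=0x11 r4=0x99 r5=0x98  N=1 Z=0
after  7: r0=0x09 r1=0xb2 r2=0x09 r3=0x11 r4=0x99 r5=0xa9  N=1 Z=0
after  8: r0=0x09 r1=0xb2 r2=0x09 r3=0x11 r4=0x19 r5=0xa9  N=0 Z=0
after  9: r0=0x09 r1=0xa0 r2=0x09 r3=0x11 r4=0x19 r5=0xa9  N=1 Z=0
after 10: r0=0x09 r1=0xa9 r2=0x09 r3=0x11 r4=0x19 r5=0xa9  N=1 Z=0
after 11: r0=0x09 r1=0xa9 r2=0x09 r3=0x09 r4=0x19 r5=0xa9  N=0 Z=0
-- IRQ taken; context saved, return-PC = 12 --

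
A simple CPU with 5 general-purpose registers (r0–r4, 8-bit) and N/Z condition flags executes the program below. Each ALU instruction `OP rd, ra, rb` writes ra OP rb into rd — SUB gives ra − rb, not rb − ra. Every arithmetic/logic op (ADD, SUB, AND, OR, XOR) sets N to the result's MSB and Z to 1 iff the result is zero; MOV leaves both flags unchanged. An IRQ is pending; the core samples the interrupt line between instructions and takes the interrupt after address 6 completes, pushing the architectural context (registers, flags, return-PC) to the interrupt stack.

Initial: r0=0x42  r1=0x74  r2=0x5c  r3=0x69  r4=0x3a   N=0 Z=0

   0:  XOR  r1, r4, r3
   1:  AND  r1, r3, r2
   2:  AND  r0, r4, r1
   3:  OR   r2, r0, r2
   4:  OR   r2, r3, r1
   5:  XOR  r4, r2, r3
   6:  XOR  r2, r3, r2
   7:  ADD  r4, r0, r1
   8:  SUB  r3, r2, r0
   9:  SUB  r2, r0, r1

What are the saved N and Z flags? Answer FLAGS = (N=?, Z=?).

FLAGS = (N=0, Z=1)

after  0: r0=0x42 r1=0x53 r2=0x5c r3=0x69 r4=0x3a  N=0 Z=0
after  1: r0=0x42 r1=0x48 r2=0x5c r3=0x69 r4=0x3a  N=0 Z=0
after  2: r0=0x08 r1=0x48 r2=0x5c r3=0x69 r4=0x3a  N=0 Z=0
after  3: r0=0x08 r1=0x48 r2=0x5c r3=0x69 r4=0x3a  N=0 Z=0
after  4: r0=0x08 r1=0x48 r2=0x69 r3=0x69 r4=0x3a  N=0 Z=0
after  5: r0=0x08 r1=0x48 r2=0x69 r3=0x69 r4=0x00  N=0 Z=1
after  6: r0=0x08 r1=0x48 r2=0x00 r3=0x69 r4=0x00  N=0 Z=1
-- IRQ taken; context saved, return-PC = 7 --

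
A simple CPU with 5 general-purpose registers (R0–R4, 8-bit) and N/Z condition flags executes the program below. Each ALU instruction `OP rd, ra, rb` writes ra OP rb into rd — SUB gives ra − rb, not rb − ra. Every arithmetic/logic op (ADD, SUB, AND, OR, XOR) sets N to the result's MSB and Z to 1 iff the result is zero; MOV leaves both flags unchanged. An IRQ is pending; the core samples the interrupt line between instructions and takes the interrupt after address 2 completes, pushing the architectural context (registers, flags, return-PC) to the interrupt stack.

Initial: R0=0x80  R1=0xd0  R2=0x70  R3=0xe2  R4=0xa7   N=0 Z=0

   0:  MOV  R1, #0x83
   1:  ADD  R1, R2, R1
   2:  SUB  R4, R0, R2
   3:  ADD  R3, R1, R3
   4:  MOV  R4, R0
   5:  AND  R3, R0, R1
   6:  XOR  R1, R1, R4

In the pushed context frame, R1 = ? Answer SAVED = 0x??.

SAVED = 0xf3

after  0: R0=0x80 R1=0x83 R2=0x70 R3=0xe2 R4=0xa7  N=0 Z=0
after  1: R0=0x80 R1=0xf3 R2=0x70 R3=0xe2 R4=0xa7  N=1 Z=0
after  2: R0=0x80 R1=0xf3 R2=0x70 R3=0xe2 R4=0x10  N=0 Z=0
-- IRQ taken; context saved, return-PC = 3 --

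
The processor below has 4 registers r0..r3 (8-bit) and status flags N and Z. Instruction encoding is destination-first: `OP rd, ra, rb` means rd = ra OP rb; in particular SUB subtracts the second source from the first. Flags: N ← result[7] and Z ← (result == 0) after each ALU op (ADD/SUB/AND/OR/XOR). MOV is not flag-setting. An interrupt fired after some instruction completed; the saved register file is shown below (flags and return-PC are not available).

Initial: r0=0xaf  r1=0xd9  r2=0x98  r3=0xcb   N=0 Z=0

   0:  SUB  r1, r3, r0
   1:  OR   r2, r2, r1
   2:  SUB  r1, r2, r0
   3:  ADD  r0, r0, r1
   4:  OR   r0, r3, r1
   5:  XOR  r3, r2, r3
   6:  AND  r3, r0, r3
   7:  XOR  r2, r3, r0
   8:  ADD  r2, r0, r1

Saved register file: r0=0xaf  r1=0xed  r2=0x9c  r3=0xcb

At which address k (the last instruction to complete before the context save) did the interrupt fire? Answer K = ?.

after  0: r0=0xaf r1=0x1c r2=0x98 r3=0xcb  N=0 Z=0
after  1: r0=0xaf r1=0x1c r2=0x9c r3=0xcb  N=1 Z=0
after  2: r0=0xaf r1=0xed r2=0x9c r3=0xcb  N=1 Z=0
-- IRQ taken; context saved, return-PC = 3 --

K = 2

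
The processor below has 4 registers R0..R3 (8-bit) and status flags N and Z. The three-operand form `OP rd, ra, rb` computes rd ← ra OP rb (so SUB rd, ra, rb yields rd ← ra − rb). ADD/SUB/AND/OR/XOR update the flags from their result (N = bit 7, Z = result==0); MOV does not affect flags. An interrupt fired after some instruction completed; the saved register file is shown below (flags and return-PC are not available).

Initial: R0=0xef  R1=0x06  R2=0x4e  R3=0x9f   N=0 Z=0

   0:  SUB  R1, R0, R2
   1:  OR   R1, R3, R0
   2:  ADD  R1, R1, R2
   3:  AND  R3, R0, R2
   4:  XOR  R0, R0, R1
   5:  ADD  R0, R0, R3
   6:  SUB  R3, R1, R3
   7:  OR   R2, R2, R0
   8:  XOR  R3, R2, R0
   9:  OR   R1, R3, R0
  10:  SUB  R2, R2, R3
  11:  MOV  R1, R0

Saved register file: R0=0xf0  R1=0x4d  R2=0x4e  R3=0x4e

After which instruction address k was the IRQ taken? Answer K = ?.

K = 5

after  0: R0=0xef R1=0xa1 R2=0x4e R3=0x9f  N=1 Z=0
after  1: R0=0xef R1=0xff R2=0x4e R3=0x9f  N=1 Z=0
after  2: R0=0xef R1=0x4d R2=0x4e R3=0x9f  N=0 Z=0
after  3: R0=0xef R1=0x4d R2=0x4e R3=0x4e  N=0 Z=0
after  4: R0=0xa2 R1=0x4d R2=0x4e R3=0x4e  N=1 Z=0
after  5: R0=0xf0 R1=0x4d R2=0x4e R3=0x4e  N=1 Z=0
-- IRQ taken; context saved, return-PC = 6 --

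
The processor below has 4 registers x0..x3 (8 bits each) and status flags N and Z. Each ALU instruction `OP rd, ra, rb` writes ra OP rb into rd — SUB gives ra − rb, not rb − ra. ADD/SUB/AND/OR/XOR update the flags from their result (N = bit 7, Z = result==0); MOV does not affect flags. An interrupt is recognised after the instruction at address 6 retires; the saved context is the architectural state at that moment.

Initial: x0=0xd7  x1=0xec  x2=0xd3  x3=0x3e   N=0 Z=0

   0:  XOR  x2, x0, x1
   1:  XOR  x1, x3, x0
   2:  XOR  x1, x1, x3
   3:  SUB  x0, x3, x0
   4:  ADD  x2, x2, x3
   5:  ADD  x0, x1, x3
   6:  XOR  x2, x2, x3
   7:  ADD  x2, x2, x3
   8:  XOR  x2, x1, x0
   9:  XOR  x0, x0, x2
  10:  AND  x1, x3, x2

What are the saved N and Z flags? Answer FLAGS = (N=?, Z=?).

after  0: x0=0xd7 x1=0xec x2=0x3b x3=0x3e  N=0 Z=0
after  1: x0=0xd7 x1=0xe9 x2=0x3b x3=0x3e  N=1 Z=0
after  2: x0=0xd7 x1=0xd7 x2=0x3b x3=0x3e  N=1 Z=0
after  3: x0=0x67 x1=0xd7 x2=0x3b x3=0x3e  N=0 Z=0
after  4: x0=0x67 x1=0xd7 x2=0x79 x3=0x3e  N=0 Z=0
after  5: x0=0x15 x1=0xd7 x2=0x79 x3=0x3e  N=0 Z=0
after  6: x0=0x15 x1=0xd7 x2=0x47 x3=0x3e  N=0 Z=0
-- IRQ taken; context saved, return-PC = 7 --

FLAGS = (N=0, Z=0)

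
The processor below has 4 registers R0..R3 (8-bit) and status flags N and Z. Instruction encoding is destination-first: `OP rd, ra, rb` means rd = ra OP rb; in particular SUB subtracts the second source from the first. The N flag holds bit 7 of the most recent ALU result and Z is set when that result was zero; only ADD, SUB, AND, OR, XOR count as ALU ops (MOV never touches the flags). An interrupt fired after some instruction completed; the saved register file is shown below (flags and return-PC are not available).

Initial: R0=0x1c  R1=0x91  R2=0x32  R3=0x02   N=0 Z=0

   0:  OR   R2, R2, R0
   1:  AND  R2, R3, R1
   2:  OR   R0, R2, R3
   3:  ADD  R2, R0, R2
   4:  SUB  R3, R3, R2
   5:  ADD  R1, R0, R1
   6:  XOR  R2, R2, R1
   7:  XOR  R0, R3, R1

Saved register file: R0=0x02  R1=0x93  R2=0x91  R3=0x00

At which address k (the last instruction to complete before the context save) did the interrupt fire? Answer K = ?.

after  0: R0=0x1c R1=0x91 R2=0x3e R3=0x02  N=0 Z=0
after  1: R0=0x1c R1=0x91 R2=0x00 R3=0x02  N=0 Z=1
after  2: R0=0x02 R1=0x91 R2=0x00 R3=0x02  N=0 Z=0
after  3: R0=0x02 R1=0x91 R2=0x02 R3=0x02  N=0 Z=0
after  4: R0=0x02 R1=0x91 R2=0x02 R3=0x00  N=0 Z=1
after  5: R0=0x02 R1=0x93 R2=0x02 R3=0x00  N=1 Z=0
after  6: R0=0x02 R1=0x93 R2=0x91 R3=0x00  N=1 Z=0
-- IRQ taken; context saved, return-PC = 7 --

K = 6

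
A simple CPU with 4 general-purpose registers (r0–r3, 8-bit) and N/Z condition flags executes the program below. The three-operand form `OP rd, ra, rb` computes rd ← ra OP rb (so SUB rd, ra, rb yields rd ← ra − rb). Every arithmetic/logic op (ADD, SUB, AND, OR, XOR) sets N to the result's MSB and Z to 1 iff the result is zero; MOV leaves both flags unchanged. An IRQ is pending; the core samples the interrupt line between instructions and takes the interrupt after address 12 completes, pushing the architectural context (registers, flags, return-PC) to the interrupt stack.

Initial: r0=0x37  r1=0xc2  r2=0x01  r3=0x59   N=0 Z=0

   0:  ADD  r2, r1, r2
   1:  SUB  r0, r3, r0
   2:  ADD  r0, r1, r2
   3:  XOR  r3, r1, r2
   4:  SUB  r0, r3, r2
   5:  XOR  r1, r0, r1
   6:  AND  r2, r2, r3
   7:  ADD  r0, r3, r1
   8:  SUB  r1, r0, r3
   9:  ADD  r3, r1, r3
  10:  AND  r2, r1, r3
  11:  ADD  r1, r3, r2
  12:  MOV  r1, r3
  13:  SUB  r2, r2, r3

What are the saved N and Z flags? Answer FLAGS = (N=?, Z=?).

after  0: r0=0x37 r1=0xc2 r2=0xc3 r3=0x59  N=1 Z=0
after  1: r0=0x22 r1=0xc2 r2=0xc3 r3=0x59  N=0 Z=0
after  2: r0=0x85 r1=0xc2 r2=0xc3 r3=0x59  N=1 Z=0
after  3: r0=0x85 r1=0xc2 r2=0xc3 r3=0x01  N=0 Z=0
after  4: r0=0x3e r1=0xc2 r2=0xc3 r3=0x01  N=0 Z=0
after  5: r0=0x3e r1=0xfc r2=0xc3 r3=0x01  N=1 Z=0
after  6: r0=0x3e r1=0xfc r2=0x01 r3=0x01  N=0 Z=0
after  7: r0=0xfd r1=0xfc r2=0x01 r3=0x01  N=1 Z=0
after  8: r0=0xfd r1=0xfc r2=0x01 r3=0x01  N=1 Z=0
after  9: r0=0xfd r1=0xfc r2=0x01 r3=0xfd  N=1 Z=0
after 10: r0=0xfd r1=0xfc r2=0xfc r3=0xfd  N=1 Z=0
after 11: r0=0xfd r1=0xf9 r2=0xfc r3=0xfd  N=1 Z=0
after 12: r0=0xfd r1=0xfd r2=0xfc r3=0xfd  N=1 Z=0
-- IRQ taken; context saved, return-PC = 13 --

FLAGS = (N=1, Z=0)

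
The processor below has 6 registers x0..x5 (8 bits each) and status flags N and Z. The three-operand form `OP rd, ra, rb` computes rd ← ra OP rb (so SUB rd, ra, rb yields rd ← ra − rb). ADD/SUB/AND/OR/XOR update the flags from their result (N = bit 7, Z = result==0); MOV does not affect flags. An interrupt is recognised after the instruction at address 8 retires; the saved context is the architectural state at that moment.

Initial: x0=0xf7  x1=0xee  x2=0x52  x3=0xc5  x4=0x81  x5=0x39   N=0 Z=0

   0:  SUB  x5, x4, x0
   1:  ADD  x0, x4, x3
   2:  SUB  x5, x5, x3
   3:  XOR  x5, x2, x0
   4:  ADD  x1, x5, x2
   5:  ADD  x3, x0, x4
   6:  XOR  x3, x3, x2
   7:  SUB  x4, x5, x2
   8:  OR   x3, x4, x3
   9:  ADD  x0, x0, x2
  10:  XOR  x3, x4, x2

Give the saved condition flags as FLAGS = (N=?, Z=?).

after  0: x0=0xf7 x1=0xee x2=0x52 x3=0xc5 x4=0x81 x5=0x8a  N=1 Z=0
after  1: x0=0x46 x1=0xee x2=0x52 x3=0xc5 x4=0x81 x5=0x8a  N=0 Z=0
after  2: x0=0x46 x1=0xee x2=0x52 x3=0xc5 x4=0x81 x5=0xc5  N=1 Z=0
after  3: x0=0x46 x1=0xee x2=0x52 x3=0xc5 x4=0x81 x5=0x14  N=0 Z=0
after  4: x0=0x46 x1=0x66 x2=0x52 x3=0xc5 x4=0x81 x5=0x14  N=0 Z=0
after  5: x0=0x46 x1=0x66 x2=0x52 x3=0xc7 x4=0x81 x5=0x14  N=1 Z=0
after  6: x0=0x46 x1=0x66 x2=0x52 x3=0x95 x4=0x81 x5=0x14  N=1 Z=0
after  7: x0=0x46 x1=0x66 x2=0x52 x3=0x95 x4=0xc2 x5=0x14  N=1 Z=0
after  8: x0=0x46 x1=0x66 x2=0x52 x3=0xd7 x4=0xc2 x5=0x14  N=1 Z=0
-- IRQ taken; context saved, return-PC = 9 --

FLAGS = (N=1, Z=0)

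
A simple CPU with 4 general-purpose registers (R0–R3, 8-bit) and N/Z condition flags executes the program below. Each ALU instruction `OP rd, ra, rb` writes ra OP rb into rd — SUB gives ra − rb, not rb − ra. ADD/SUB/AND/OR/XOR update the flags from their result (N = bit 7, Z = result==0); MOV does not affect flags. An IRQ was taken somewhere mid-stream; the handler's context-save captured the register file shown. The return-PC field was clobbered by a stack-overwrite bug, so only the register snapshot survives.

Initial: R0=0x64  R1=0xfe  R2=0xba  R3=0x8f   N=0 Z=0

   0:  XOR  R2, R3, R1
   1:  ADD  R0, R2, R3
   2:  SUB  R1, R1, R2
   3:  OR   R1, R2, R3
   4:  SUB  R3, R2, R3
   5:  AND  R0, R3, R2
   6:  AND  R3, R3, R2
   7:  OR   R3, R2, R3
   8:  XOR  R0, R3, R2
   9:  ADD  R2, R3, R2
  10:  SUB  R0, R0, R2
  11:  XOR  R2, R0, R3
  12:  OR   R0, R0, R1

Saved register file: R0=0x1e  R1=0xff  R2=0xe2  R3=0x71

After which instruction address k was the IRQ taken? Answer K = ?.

K = 10

after  0: R0=0x64 R1=0xfe R2=0x71 R3=0x8f  N=0 Z=0
after  1: R0=0x00 R1=0xfe R2=0x71 R3=0x8f  N=0 Z=1
after  2: R0=0x00 R1=0x8d R2=0x71 R3=0x8f  N=1 Z=0
after  3: R0=0x00 R1=0xff R2=0x71 R3=0x8f  N=1 Z=0
after  4: R0=0x00 R1=0xff R2=0x71 R3=0xe2  N=1 Z=0
after  5: R0=0x60 R1=0xff R2=0x71 R3=0xe2  N=0 Z=0
after  6: R0=0x60 R1=0xff R2=0x71 R3=0x60  N=0 Z=0
after  7: R0=0x60 R1=0xff R2=0x71 R3=0x71  N=0 Z=0
after  8: R0=0x00 R1=0xff R2=0x71 R3=0x71  N=0 Z=1
after  9: R0=0x00 R1=0xff R2=0xe2 R3=0x71  N=1 Z=0
after 10: R0=0x1e R1=0xff R2=0xe2 R3=0x71  N=0 Z=0
-- IRQ taken; context saved, return-PC = 11 --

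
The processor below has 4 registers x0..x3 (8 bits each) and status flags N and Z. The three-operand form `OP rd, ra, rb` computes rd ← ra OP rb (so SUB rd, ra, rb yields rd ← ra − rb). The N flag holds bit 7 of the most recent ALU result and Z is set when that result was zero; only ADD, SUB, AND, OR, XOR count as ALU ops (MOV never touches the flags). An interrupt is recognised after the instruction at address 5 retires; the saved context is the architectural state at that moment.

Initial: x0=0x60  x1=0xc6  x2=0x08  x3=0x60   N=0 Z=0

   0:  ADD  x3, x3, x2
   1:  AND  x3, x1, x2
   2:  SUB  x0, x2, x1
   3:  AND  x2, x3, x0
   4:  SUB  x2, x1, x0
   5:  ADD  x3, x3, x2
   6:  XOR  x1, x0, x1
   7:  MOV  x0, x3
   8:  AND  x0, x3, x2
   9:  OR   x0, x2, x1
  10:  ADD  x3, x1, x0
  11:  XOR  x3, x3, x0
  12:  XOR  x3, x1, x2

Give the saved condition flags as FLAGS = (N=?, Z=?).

after  0: x0=0x60 x1=0xc6 x2=0x08 x3=0x68  N=0 Z=0
after  1: x0=0x60 x1=0xc6 x2=0x08 x3=0x00  N=0 Z=1
after  2: x0=0x42 x1=0xc6 x2=0x08 x3=0x00  N=0 Z=0
after  3: x0=0x42 x1=0xc6 x2=0x00 x3=0x00  N=0 Z=1
after  4: x0=0x42 x1=0xc6 x2=0x84 x3=0x00  N=1 Z=0
after  5: x0=0x42 x1=0xc6 x2=0x84 x3=0x84  N=1 Z=0
-- IRQ taken; context saved, return-PC = 6 --

FLAGS = (N=1, Z=0)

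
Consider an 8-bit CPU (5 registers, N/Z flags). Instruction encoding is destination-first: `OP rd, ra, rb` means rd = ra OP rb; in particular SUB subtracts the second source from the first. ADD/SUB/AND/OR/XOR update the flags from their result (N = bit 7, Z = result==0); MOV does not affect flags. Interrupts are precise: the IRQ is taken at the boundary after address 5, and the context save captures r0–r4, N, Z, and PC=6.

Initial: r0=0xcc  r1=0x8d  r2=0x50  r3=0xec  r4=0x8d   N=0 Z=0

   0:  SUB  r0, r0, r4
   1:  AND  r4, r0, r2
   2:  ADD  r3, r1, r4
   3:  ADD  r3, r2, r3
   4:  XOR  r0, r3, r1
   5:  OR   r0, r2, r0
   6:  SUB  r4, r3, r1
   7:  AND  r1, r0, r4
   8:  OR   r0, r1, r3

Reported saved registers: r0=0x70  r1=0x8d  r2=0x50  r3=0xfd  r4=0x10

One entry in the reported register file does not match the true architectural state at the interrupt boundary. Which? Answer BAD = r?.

BAD = r3

after  0: r0=0x3f r1=0x8d r2=0x50 r3=0xec r4=0x8d  N=0 Z=0
after  1: r0=0x3f r1=0x8d r2=0x50 r3=0xec r4=0x10  N=0 Z=0
after  2: r0=0x3f r1=0x8d r2=0x50 r3=0x9d r4=0x10  N=1 Z=0
after  3: r0=0x3f r1=0x8d r2=0x50 r3=0xed r4=0x10  N=1 Z=0
after  4: r0=0x60 r1=0x8d r2=0x50 r3=0xed r4=0x10  N=0 Z=0
after  5: r0=0x70 r1=0x8d r2=0x50 r3=0xed r4=0x10  N=0 Z=0
-- IRQ taken; context saved, return-PC = 6 --
mismatch: r3: reported 0xfd vs actual 0xed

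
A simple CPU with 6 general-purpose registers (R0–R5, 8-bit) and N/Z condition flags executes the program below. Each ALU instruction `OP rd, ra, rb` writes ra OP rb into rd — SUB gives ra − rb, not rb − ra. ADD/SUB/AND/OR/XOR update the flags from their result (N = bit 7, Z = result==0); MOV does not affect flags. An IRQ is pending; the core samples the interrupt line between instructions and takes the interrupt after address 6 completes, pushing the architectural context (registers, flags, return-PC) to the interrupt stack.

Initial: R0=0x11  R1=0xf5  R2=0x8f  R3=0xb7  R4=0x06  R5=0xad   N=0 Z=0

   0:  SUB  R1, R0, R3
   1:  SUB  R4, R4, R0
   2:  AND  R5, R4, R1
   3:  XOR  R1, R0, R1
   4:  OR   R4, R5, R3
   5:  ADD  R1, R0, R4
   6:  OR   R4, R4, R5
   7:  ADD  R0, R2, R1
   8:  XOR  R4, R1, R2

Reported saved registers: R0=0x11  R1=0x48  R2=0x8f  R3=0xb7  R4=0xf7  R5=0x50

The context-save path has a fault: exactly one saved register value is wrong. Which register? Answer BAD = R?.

after  0: R0=0x11 R1=0x5a R2=0x8f R3=0xb7 R4=0x06 R5=0xad  N=0 Z=0
after  1: R0=0x11 R1=0x5a R2=0x8f R3=0xb7 R4=0xf5 R5=0xad  N=1 Z=0
after  2: R0=0x11 R1=0x5a R2=0x8f R3=0xb7 R4=0xf5 R5=0x50  N=0 Z=0
after  3: R0=0x11 R1=0x4b R2=0x8f R3=0xb7 R4=0xf5 R5=0x50  N=0 Z=0
after  4: R0=0x11 R1=0x4b R2=0x8f R3=0xb7 R4=0xf7 R5=0x50  N=1 Z=0
after  5: R0=0x11 R1=0x08 R2=0x8f R3=0xb7 R4=0xf7 R5=0x50  N=0 Z=0
after  6: R0=0x11 R1=0x08 R2=0x8f R3=0xb7 R4=0xf7 R5=0x50  N=1 Z=0
-- IRQ taken; context saved, return-PC = 7 --
mismatch: R1: reported 0x48 vs actual 0x08

BAD = R1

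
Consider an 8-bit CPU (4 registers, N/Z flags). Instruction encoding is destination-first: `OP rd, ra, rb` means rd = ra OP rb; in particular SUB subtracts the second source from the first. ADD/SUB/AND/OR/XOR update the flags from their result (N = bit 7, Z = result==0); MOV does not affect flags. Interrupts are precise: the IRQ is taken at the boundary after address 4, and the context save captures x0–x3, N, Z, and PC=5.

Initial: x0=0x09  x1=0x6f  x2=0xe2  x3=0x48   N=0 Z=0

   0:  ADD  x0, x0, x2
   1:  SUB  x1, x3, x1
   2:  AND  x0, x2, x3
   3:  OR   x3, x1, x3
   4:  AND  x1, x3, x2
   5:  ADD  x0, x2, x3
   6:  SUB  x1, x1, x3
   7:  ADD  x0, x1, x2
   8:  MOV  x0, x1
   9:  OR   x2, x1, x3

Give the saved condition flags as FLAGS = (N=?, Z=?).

after  0: x0=0xeb x1=0x6f x2=0xe2 x3=0x48  N=1 Z=0
after  1: x0=0xeb x1=0xd9 x2=0xe2 x3=0x48  N=1 Z=0
after  2: x0=0x40 x1=0xd9 x2=0xe2 x3=0x48  N=0 Z=0
after  3: x0=0x40 x1=0xd9 x2=0xe2 x3=0xd9  N=1 Z=0
after  4: x0=0x40 x1=0xc0 x2=0xe2 x3=0xd9  N=1 Z=0
-- IRQ taken; context saved, return-PC = 5 --

FLAGS = (N=1, Z=0)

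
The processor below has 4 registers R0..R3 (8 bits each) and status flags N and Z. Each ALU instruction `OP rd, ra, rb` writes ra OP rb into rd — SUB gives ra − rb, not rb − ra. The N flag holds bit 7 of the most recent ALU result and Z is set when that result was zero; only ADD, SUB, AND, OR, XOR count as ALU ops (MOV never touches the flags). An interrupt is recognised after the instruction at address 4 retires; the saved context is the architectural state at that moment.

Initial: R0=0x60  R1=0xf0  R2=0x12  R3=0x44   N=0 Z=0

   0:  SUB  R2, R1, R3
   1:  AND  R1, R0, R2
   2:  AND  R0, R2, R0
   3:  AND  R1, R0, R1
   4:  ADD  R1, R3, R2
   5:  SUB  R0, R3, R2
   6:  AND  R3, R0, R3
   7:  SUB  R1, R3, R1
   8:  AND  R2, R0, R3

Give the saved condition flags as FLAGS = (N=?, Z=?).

FLAGS = (N=1, Z=0)

after  0: R0=0x60 R1=0xf0 R2=0xac R3=0x44  N=1 Z=0
after  1: R0=0x60 R1=0x20 R2=0xac R3=0x44  N=0 Z=0
after  2: R0=0x20 R1=0x20 R2=0xac R3=0x44  N=0 Z=0
after  3: R0=0x20 R1=0x20 R2=0xac R3=0x44  N=0 Z=0
after  4: R0=0x20 R1=0xf0 R2=0xac R3=0x44  N=1 Z=0
-- IRQ taken; context saved, return-PC = 5 --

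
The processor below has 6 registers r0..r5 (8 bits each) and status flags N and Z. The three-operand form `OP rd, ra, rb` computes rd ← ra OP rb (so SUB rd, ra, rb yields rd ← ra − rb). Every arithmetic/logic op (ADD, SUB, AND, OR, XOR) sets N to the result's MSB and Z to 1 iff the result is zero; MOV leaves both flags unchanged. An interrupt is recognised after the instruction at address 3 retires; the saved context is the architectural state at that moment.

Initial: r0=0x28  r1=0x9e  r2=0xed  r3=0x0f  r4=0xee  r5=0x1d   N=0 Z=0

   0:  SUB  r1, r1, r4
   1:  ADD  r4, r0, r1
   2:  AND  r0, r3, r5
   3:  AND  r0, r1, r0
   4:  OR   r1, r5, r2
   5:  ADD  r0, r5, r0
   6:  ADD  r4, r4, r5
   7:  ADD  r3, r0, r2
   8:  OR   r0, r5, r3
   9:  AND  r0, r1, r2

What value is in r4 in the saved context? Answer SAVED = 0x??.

SAVED = 0xd8

after  0: r0=0x28 r1=0xb0 r2=0xed r3=0x0f r4=0xee r5=0x1d  N=1 Z=0
after  1: r0=0x28 r1=0xb0 r2=0xed r3=0x0f r4=0xd8 r5=0x1d  N=1 Z=0
after  2: r0=0x0d r1=0xb0 r2=0xed r3=0x0f r4=0xd8 r5=0x1d  N=0 Z=0
after  3: r0=0x00 r1=0xb0 r2=0xed r3=0x0f r4=0xd8 r5=0x1d  N=0 Z=1
-- IRQ taken; context saved, return-PC = 4 --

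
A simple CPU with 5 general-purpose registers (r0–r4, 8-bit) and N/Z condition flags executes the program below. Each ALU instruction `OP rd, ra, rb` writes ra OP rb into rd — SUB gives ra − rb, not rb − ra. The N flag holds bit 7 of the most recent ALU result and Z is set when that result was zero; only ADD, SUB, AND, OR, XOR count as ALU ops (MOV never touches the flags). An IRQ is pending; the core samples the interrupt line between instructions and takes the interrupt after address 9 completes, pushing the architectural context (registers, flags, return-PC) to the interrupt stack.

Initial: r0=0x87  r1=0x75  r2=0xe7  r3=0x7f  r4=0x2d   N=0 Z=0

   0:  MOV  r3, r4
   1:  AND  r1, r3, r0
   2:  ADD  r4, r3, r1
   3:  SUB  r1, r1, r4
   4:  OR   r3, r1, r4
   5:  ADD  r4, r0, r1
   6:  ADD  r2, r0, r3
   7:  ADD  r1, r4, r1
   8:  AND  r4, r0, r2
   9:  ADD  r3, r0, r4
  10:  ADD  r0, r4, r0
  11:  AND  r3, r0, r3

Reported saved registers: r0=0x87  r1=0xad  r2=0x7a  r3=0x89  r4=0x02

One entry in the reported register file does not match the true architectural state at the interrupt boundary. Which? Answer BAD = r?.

BAD = r1

after  0: r0=0x87 r1=0x75 r2=0xe7 r3=0x2d r4=0x2d  N=0 Z=0
after  1: r0=0x87 r1=0x05 r2=0xe7 r3=0x2d r4=0x2d  N=0 Z=0
after  2: r0=0x87 r1=0x05 r2=0xe7 r3=0x2d r4=0x32  N=0 Z=0
after  3: r0=0x87 r1=0xd3 r2=0xe7 r3=0x2d r4=0x32  N=1 Z=0
after  4: r0=0x87 r1=0xd3 r2=0xe7 r3=0xf3 r4=0x32  N=1 Z=0
after  5: r0=0x87 r1=0xd3 r2=0xe7 r3=0xf3 r4=0x5a  N=0 Z=0
after  6: r0=0x87 r1=0xd3 r2=0x7a r3=0xf3 r4=0x5a  N=0 Z=0
after  7: r0=0x87 r1=0x2d r2=0x7a r3=0xf3 r4=0x5a  N=0 Z=0
after  8: r0=0x87 r1=0x2d r2=0x7a r3=0xf3 r4=0x02  N=0 Z=0
after  9: r0=0x87 r1=0x2d r2=0x7a r3=0x89 r4=0x02  N=1 Z=0
-- IRQ taken; context saved, return-PC = 10 --
mismatch: r1: reported 0xad vs actual 0x2d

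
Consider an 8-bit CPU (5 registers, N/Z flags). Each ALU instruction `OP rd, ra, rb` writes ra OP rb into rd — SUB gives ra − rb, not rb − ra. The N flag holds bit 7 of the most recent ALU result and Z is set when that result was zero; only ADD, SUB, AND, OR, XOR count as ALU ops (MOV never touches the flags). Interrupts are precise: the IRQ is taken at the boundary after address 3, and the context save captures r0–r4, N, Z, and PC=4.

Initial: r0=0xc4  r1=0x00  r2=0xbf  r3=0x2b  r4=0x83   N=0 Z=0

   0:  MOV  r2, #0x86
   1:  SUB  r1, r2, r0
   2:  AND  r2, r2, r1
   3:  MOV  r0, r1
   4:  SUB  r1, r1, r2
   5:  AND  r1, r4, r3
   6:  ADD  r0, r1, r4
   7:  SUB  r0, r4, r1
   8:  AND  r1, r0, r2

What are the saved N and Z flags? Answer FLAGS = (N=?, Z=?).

FLAGS = (N=1, Z=0)

after  0: r0=0xc4 r1=0x00 r2=0x86 r3=0x2b r4=0x83  N=0 Z=0
after  1: r0=0xc4 r1=0xc2 r2=0x86 r3=0x2b r4=0x83  N=1 Z=0
after  2: r0=0xc4 r1=0xc2 r2=0x82 r3=0x2b r4=0x83  N=1 Z=0
after  3: r0=0xc2 r1=0xc2 r2=0x82 r3=0x2b r4=0x83  N=1 Z=0
-- IRQ taken; context saved, return-PC = 4 --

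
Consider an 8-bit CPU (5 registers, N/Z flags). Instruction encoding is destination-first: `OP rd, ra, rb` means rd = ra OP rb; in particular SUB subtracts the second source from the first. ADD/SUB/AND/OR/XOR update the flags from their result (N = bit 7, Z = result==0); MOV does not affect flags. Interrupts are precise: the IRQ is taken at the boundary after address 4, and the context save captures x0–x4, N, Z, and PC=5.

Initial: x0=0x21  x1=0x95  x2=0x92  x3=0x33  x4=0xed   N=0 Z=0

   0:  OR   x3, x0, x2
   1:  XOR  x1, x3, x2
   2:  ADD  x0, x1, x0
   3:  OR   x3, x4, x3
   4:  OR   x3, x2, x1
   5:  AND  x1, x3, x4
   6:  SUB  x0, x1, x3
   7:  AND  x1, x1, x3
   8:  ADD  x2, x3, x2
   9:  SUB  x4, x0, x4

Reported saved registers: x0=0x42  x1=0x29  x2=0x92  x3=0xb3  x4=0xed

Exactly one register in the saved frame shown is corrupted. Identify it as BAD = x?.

after  0: x0=0x21 x1=0x95 x2=0x92 x3=0xb3 x4=0xed  N=1 Z=0
after  1: x0=0x21 x1=0x21 x2=0x92 x3=0xb3 x4=0xed  N=0 Z=0
after  2: x0=0x42 x1=0x21 x2=0x92 x3=0xb3 x4=0xed  N=0 Z=0
after  3: x0=0x42 x1=0x21 x2=0x92 x3=0xff x4=0xed  N=1 Z=0
after  4: x0=0x42 x1=0x21 x2=0x92 x3=0xb3 x4=0xed  N=1 Z=0
-- IRQ taken; context saved, return-PC = 5 --
mismatch: x1: reported 0x29 vs actual 0x21

BAD = x1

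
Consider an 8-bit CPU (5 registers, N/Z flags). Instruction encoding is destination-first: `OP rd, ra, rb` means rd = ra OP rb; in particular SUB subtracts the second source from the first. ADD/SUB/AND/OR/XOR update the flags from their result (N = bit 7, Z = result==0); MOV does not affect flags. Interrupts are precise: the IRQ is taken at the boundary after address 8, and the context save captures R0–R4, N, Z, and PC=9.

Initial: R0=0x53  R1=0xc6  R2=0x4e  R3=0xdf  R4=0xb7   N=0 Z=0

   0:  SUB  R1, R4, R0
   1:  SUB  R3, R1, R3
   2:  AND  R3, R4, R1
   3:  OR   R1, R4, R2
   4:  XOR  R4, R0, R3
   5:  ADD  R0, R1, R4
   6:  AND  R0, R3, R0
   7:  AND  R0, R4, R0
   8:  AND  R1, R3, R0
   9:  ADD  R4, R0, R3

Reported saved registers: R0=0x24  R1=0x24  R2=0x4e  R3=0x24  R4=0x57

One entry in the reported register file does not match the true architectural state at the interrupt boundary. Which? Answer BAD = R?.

after  0: R0=0x53 R1=0x64 R2=0x4e R3=0xdf R4=0xb7  N=0 Z=0
after  1: R0=0x53 R1=0x64 R2=0x4e R3=0x85 R4=0xb7  N=1 Z=0
after  2: R0=0x53 R1=0x64 R2=0x4e R3=0x24 R4=0xb7  N=0 Z=0
after  3: R0=0x53 R1=0xff R2=0x4e R3=0x24 R4=0xb7  N=1 Z=0
after  4: R0=0x53 R1=0xff R2=0x4e R3=0x24 R4=0x77  N=0 Z=0
after  5: R0=0x76 R1=0xff R2=0x4e R3=0x24 R4=0x77  N=0 Z=0
after  6: R0=0x24 R1=0xff R2=0x4e R3=0x24 R4=0x77  N=0 Z=0
after  7: R0=0x24 R1=0xff R2=0x4e R3=0x24 R4=0x77  N=0 Z=0
after  8: R0=0x24 R1=0x24 R2=0x4e R3=0x24 R4=0x77  N=0 Z=0
-- IRQ taken; context saved, return-PC = 9 --
mismatch: R4: reported 0x57 vs actual 0x77

BAD = R4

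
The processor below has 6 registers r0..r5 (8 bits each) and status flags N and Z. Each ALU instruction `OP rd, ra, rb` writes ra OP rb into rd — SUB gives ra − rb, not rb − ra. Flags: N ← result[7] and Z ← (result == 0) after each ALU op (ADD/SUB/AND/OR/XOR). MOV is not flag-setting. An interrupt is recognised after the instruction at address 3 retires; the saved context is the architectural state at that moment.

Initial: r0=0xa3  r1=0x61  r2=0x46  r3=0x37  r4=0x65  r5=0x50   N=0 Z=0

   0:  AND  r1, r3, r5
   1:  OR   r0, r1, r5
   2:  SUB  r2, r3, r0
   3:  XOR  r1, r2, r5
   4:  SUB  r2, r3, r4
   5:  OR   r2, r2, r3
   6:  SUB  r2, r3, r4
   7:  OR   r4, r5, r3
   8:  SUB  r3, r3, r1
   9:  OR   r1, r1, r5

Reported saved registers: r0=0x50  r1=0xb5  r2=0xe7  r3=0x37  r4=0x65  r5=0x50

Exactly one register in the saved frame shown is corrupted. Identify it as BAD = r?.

after  0: r0=0xa3 r1=0x10 r2=0x46 r3=0x37 r4=0x65 r5=0x50  N=0 Z=0
after  1: r0=0x50 r1=0x10 r2=0x46 r3=0x37 r4=0x65 r5=0x50  N=0 Z=0
after  2: r0=0x50 r1=0x10 r2=0xe7 r3=0x37 r4=0x65 r5=0x50  N=1 Z=0
after  3: r0=0x50 r1=0xb7 r2=0xe7 r3=0x37 r4=0x65 r5=0x50  N=1 Z=0
-- IRQ taken; context saved, return-PC = 4 --
mismatch: r1: reported 0xb5 vs actual 0xb7

BAD = r1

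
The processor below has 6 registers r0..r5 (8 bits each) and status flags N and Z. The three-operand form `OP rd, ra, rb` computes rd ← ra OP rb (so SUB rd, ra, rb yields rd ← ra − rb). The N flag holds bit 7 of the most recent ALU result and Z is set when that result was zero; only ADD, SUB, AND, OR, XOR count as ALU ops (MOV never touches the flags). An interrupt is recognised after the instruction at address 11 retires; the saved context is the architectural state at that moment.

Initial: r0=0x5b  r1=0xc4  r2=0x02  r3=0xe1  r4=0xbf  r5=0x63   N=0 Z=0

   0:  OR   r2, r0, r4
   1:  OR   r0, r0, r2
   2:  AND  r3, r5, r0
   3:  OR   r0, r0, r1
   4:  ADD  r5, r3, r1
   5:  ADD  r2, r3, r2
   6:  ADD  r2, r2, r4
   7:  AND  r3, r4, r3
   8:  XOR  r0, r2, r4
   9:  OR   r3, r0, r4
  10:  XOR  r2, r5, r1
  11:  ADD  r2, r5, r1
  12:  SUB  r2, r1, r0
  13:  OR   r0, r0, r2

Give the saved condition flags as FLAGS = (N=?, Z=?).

after  0: r0=0x5b r1=0xc4 r2=0xff r3=0xe1 r4=0xbf r5=0x63  N=1 Z=0
after  1: r0=0xff r1=0xc4 r2=0xff r3=0xe1 r4=0xbf r5=0x63  N=1 Z=0
after  2: r0=0xff r1=0xc4 r2=0xff r3=0x63 r4=0xbf r5=0x63  N=0 Z=0
after  3: r0=0xff r1=0xc4 r2=0xff r3=0x63 r4=0xbf r5=0x63  N=1 Z=0
after  4: r0=0xff r1=0xc4 r2=0xff r3=0x63 r4=0xbf r5=0x27  N=0 Z=0
after  5: r0=0xff r1=0xc4 r2=0x62 r3=0x63 r4=0xbf r5=0x27  N=0 Z=0
after  6: r0=0xff r1=0xc4 r2=0x21 r3=0x63 r4=0xbf r5=0x27  N=0 Z=0
after  7: r0=0xff r1=0xc4 r2=0x21 r3=0x23 r4=0xbf r5=0x27  N=0 Z=0
after  8: r0=0x9e r1=0xc4 r2=0x21 r3=0x23 r4=0xbf r5=0x27  N=1 Z=0
after  9: r0=0x9e r1=0xc4 r2=0x21 r3=0xbf r4=0xbf r5=0x27  N=1 Z=0
after 10: r0=0x9e r1=0xc4 r2=0xe3 r3=0xbf r4=0xbf r5=0x27  N=1 Z=0
after 11: r0=0x9e r1=0xc4 r2=0xeb r3=0xbf r4=0xbf r5=0x27  N=1 Z=0
-- IRQ taken; context saved, return-PC = 12 --

FLAGS = (N=1, Z=0)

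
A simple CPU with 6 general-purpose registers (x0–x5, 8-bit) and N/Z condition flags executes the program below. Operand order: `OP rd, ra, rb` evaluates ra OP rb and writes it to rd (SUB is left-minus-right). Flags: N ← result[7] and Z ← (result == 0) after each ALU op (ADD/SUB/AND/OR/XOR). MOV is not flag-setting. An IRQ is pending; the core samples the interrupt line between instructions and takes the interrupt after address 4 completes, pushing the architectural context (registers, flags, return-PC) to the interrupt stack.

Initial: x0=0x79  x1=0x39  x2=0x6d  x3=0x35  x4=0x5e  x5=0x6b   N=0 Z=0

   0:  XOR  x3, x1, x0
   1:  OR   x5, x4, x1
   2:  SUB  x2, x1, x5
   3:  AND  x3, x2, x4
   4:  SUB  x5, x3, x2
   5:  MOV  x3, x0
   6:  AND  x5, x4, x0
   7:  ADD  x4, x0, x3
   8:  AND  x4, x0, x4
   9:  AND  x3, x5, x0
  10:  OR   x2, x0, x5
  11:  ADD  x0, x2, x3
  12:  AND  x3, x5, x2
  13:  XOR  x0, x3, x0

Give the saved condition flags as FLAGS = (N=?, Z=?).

FLAGS = (N=0, Z=0)

after  0: x0=0x79 x1=0x39 x2=0x6d x3=0x40 x4=0x5e x5=0x6b  N=0 Z=0
after  1: x0=0x79 x1=0x39 x2=0x6d x3=0x40 x4=0x5e x5=0x7f  N=0 Z=0
after  2: x0=0x79 x1=0x39 x2=0xba x3=0x40 x4=0x5e x5=0x7f  N=1 Z=0
after  3: x0=0x79 x1=0x39 x2=0xba x3=0x1a x4=0x5e x5=0x7f  N=0 Z=0
after  4: x0=0x79 x1=0x39 x2=0xba x3=0x1a x4=0x5e x5=0x60  N=0 Z=0
-- IRQ taken; context saved, return-PC = 5 --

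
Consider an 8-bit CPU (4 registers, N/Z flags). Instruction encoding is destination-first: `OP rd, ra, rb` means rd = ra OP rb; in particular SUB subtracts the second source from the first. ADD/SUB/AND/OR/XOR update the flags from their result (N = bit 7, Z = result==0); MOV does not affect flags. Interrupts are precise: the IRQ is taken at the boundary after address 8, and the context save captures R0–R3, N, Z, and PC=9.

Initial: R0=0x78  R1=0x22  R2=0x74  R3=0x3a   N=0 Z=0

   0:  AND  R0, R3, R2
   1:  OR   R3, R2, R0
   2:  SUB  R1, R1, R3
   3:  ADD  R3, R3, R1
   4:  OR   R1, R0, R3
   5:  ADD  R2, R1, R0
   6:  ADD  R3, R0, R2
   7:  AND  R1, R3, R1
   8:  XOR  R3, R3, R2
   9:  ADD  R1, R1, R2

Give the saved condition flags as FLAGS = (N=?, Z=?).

after  0: R0=0x30 R1=0x22 R2=0x74 R3=0x3a  N=0 Z=0
after  1: R0=0x30 R1=0x22 R2=0x74 R3=0x74  N=0 Z=0
after  2: R0=0x30 R1=0xae R2=0x74 R3=0x74  N=1 Z=0
after  3: R0=0x30 R1=0xae R2=0x74 R3=0x22  N=0 Z=0
after  4: R0=0x30 R1=0x32 R2=0x74 R3=0x22  N=0 Z=0
after  5: R0=0x30 R1=0x32 R2=0x62 R3=0x22  N=0 Z=0
after  6: R0=0x30 R1=0x32 R2=0x62 R3=0x92  N=1 Z=0
after  7: R0=0x30 R1=0x12 R2=0x62 R3=0x92  N=0 Z=0
after  8: R0=0x30 R1=0x12 R2=0x62 R3=0xf0  N=1 Z=0
-- IRQ taken; context saved, return-PC = 9 --

FLAGS = (N=1, Z=0)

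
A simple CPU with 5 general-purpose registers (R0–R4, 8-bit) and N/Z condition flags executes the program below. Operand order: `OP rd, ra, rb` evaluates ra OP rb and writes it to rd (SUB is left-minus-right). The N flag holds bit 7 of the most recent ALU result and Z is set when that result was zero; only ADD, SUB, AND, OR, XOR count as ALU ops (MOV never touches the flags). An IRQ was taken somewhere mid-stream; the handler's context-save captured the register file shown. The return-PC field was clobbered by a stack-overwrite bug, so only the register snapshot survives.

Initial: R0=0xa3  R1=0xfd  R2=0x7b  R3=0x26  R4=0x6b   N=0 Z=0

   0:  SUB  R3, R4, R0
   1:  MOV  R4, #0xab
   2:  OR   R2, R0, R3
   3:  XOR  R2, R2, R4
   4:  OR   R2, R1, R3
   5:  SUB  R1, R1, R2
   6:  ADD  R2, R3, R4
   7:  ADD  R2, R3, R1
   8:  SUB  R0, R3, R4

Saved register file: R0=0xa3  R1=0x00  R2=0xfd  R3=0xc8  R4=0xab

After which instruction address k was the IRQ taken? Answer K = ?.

K = 5

after  0: R0=0xa3 R1=0xfd R2=0x7b R3=0xc8 R4=0x6b  N=1 Z=0
after  1: R0=0xa3 R1=0xfd R2=0x7b R3=0xc8 R4=0xab  N=1 Z=0
after  2: R0=0xa3 R1=0xfd R2=0xeb R3=0xc8 R4=0xab  N=1 Z=0
after  3: R0=0xa3 R1=0xfd R2=0x40 R3=0xc8 R4=0xab  N=0 Z=0
after  4: R0=0xa3 R1=0xfd R2=0xfd R3=0xc8 R4=0xab  N=1 Z=0
after  5: R0=0xa3 R1=0x00 R2=0xfd R3=0xc8 R4=0xab  N=0 Z=1
-- IRQ taken; context saved, return-PC = 6 --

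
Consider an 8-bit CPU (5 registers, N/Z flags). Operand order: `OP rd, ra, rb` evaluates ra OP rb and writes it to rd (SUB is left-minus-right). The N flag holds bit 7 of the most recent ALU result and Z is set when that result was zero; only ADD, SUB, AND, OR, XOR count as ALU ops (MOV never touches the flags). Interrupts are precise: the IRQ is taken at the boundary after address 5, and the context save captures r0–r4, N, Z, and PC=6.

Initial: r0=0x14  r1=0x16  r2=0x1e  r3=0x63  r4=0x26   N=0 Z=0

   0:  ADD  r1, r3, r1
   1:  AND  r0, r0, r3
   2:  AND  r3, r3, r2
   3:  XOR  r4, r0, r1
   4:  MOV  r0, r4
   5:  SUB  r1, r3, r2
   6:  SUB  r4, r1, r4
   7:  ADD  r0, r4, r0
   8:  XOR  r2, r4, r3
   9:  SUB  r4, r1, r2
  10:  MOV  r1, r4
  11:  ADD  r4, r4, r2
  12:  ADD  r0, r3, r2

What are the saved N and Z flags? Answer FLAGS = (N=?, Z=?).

FLAGS = (N=1, Z=0)

after  0: r0=0x14 r1=0x79 r2=0x1e r3=0x63 r4=0x26  N=0 Z=0
after  1: r0=0x00 r1=0x79 r2=0x1e r3=0x63 r4=0x26  N=0 Z=1
after  2: r0=0x00 r1=0x79 r2=0x1e r3=0x02 r4=0x26  N=0 Z=0
after  3: r0=0x00 r1=0x79 r2=0x1e r3=0x02 r4=0x79  N=0 Z=0
after  4: r0=0x79 r1=0x79 r2=0x1e r3=0x02 r4=0x79  N=0 Z=0
after  5: r0=0x79 r1=0xe4 r2=0x1e r3=0x02 r4=0x79  N=1 Z=0
-- IRQ taken; context saved, return-PC = 6 --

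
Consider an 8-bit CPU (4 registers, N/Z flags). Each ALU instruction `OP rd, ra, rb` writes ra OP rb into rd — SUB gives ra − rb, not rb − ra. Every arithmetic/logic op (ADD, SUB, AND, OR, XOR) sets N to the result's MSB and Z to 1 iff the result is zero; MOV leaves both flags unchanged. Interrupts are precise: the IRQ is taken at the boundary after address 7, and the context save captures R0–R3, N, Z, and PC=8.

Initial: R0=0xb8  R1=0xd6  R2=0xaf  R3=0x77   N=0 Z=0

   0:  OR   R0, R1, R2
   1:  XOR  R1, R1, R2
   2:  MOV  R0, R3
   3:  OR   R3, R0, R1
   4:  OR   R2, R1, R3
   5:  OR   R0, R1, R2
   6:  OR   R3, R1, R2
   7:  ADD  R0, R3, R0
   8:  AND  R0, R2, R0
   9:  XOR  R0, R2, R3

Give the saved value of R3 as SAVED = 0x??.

after  0: R0=0xff R1=0xd6 R2=0xaf R3=0x77  N=1 Z=0
after  1: R0=0xff R1=0x79 R2=0xaf R3=0x77  N=0 Z=0
after  2: R0=0x77 R1=0x79 R2=0xaf R3=0x77  N=0 Z=0
after  3: R0=0x77 R1=0x79 R2=0xaf R3=0x7f  N=0 Z=0
after  4: R0=0x77 R1=0x79 R2=0x7f R3=0x7f  N=0 Z=0
after  5: R0=0x7f R1=0x79 R2=0x7f R3=0x7f  N=0 Z=0
after  6: R0=0x7f R1=0x79 R2=0x7f R3=0x7f  N=0 Z=0
after  7: R0=0xfe R1=0x79 R2=0x7f R3=0x7f  N=1 Z=0
-- IRQ taken; context saved, return-PC = 8 --

SAVED = 0x7f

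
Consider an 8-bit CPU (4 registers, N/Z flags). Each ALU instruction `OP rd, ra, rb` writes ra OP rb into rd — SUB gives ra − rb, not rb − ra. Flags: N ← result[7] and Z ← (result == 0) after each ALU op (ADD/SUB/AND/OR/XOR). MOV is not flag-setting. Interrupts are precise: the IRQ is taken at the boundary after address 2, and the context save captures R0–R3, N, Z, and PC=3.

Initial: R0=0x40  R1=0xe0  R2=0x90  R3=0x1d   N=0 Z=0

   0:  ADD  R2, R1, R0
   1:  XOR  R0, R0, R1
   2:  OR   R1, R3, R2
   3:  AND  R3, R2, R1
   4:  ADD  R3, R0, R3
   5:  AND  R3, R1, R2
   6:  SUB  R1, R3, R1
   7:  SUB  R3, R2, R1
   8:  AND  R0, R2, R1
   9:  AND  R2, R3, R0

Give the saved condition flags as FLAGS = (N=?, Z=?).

FLAGS = (N=0, Z=0)

after  0: R0=0x40 R1=0xe0 R2=0x20 R3=0x1d  N=0 Z=0
after  1: R0=0xa0 R1=0xe0 R2=0x20 R3=0x1d  N=1 Z=0
after  2: R0=0xa0 R1=0x3d R2=0x20 R3=0x1d  N=0 Z=0
-- IRQ taken; context saved, return-PC = 3 --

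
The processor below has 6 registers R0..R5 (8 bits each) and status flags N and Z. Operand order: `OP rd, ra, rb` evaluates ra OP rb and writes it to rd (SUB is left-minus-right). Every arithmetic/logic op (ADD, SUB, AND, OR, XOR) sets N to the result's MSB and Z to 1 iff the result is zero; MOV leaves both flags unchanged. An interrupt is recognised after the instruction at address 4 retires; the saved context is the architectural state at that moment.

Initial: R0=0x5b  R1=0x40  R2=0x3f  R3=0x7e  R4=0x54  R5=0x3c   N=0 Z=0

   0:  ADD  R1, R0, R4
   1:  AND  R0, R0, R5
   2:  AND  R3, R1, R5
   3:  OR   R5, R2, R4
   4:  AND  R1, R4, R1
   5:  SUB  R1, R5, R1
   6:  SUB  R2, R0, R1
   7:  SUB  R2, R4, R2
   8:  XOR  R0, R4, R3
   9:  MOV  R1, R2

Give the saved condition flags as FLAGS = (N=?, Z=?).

FLAGS = (N=0, Z=0)

after  0: R0=0x5b R1=0xaf R2=0x3f R3=0x7e R4=0x54 R5=0x3c  N=1 Z=0
after  1: R0=0x18 R1=0xaf R2=0x3f R3=0x7e R4=0x54 R5=0x3c  N=0 Z=0
after  2: R0=0x18 R1=0xaf R2=0x3f R3=0x2c R4=0x54 R5=0x3c  N=0 Z=0
after  3: R0=0x18 R1=0xaf R2=0x3f R3=0x2c R4=0x54 R5=0x7f  N=0 Z=0
after  4: R0=0x18 R1=0x04 R2=0x3f R3=0x2c R4=0x54 R5=0x7f  N=0 Z=0
-- IRQ taken; context saved, return-PC = 5 --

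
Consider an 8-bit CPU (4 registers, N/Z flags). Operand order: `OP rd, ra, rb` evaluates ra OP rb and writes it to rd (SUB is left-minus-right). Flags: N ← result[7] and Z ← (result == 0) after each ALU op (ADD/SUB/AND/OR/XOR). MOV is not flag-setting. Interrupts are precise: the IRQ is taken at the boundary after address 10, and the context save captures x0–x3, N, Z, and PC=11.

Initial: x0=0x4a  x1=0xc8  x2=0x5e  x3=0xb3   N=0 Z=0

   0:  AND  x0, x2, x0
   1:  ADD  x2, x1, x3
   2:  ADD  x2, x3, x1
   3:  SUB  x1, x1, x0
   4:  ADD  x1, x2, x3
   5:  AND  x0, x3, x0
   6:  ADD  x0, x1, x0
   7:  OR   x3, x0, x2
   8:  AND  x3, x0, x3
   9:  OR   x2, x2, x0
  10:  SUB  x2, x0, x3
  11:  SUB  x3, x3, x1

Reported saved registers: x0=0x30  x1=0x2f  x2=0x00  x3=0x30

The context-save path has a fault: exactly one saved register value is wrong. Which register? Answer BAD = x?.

BAD = x1

after  0: x0=0x4a x1=0xc8 x2=0x5e x3=0xb3  N=0 Z=0
after  1: x0=0x4a x1=0xc8 x2=0x7b x3=0xb3  N=0 Z=0
after  2: x0=0x4a x1=0xc8 x2=0x7b x3=0xb3  N=0 Z=0
after  3: x0=0x4a x1=0x7e x2=0x7b x3=0xb3  N=0 Z=0
after  4: x0=0x4a x1=0x2e x2=0x7b x3=0xb3  N=0 Z=0
after  5: x0=0x02 x1=0x2e x2=0x7b x3=0xb3  N=0 Z=0
after  6: x0=0x30 x1=0x2e x2=0x7b x3=0xb3  N=0 Z=0
after  7: x0=0x30 x1=0x2e x2=0x7b x3=0x7b  N=0 Z=0
after  8: x0=0x30 x1=0x2e x2=0x7b x3=0x30  N=0 Z=0
after  9: x0=0x30 x1=0x2e x2=0x7b x3=0x30  N=0 Z=0
after 10: x0=0x30 x1=0x2e x2=0x00 x3=0x30  N=0 Z=1
-- IRQ taken; context saved, return-PC = 11 --
mismatch: x1: reported 0x2f vs actual 0x2e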